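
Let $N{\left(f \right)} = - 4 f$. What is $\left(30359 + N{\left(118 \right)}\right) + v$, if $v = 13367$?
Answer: $43254$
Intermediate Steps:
$\left(30359 + N{\left(118 \right)}\right) + v = \left(30359 - 472\right) + 13367 = 29887 + 13367 = 43254$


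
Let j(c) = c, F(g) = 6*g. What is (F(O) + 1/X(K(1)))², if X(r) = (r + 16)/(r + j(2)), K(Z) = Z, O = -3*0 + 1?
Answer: 11025/289 ≈ 38.149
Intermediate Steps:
O = 1 (O = 0 + 1 = 1)
X(r) = (16 + r)/(2 + r) (X(r) = (r + 16)/(r + 2) = (16 + r)/(2 + r))
(F(O) + 1/X(K(1)))² = (6*1 + 1/((16 + 1)/(2 + 1)))² = (6 + 1/(17/3))² = (6 + 3/17)² = (105/17)² = 11025/289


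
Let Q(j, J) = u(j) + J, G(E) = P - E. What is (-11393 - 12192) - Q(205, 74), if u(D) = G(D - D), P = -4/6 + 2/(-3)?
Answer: -70973/3 ≈ -23658.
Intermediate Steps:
P = -4/3 (P = -4*⅙ + 2*(-⅓) = -⅔ - ⅔ = -4/3 ≈ -1.3333)
G(E) = -4/3 - E
u(D) = -4/3 (u(D) = -4/3 - (D - D) = -4/3 - 1*0 = -4/3 + 0 = -4/3)
Q(j, J) = -4/3 + J
(-11393 - 12192) - Q(205, 74) = (-11393 - 12192) - (-4/3 + 74) = -23585 - 1*218/3 = -23585 - 218/3 = -70973/3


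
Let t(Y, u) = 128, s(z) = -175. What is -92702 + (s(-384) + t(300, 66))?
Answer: -92749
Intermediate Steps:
-92702 + (s(-384) + t(300, 66)) = -92702 + (-175 + 128) = -92702 - 47 = -92749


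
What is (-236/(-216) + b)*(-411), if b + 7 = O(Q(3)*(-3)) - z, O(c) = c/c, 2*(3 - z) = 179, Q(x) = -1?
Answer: -301811/9 ≈ -33535.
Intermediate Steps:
z = -173/2 (z = 3 - ½*179 = 3 - 179/2 = -173/2 ≈ -86.500)
O(c) = 1
b = 161/2 (b = -7 + (1 - 1*(-173/2)) = -7 + (1 + 173/2) = -7 + 175/2 = 161/2 ≈ 80.500)
(-236/(-216) + b)*(-411) = (-236/(-216) + 161/2)*(-411) = (-236*(-1/216) + 161/2)*(-411) = (59/54 + 161/2)*(-411) = (2203/27)*(-411) = -301811/9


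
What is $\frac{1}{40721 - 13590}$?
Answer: $\frac{1}{27131} \approx 3.6858 \cdot 10^{-5}$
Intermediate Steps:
$\frac{1}{40721 - 13590} = \frac{1}{27131}$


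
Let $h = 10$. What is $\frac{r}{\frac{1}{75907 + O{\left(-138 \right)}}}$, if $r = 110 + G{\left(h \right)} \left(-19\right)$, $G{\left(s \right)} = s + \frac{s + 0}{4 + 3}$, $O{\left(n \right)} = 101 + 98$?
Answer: $- \frac{57079500}{7} \approx -8.1542 \cdot 10^{6}$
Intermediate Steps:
$O{\left(n \right)} = 199$
$G{\left(s \right)} = \frac{8 s}{7}$ ($G{\left(s \right)} = s + \frac{s}{7} = \frac{8 s}{7}$)
$r = - \frac{750}{7}$ ($r = 110 + \frac{8}{7} \cdot 10 \left(-19\right) = 110 + \frac{80}{7} \left(-19\right) = 110 - \frac{1520}{7} = - \frac{750}{7} \approx -107.14$)
$\frac{r}{\frac{1}{75907 + O{\left(-138 \right)}}} = - \frac{750}{7 \frac{1}{75907 + 199}} = - \frac{750}{7 \cdot \frac{1}{76106}} = - \frac{750 \frac{1}{\frac{1}{76106}}}{7} = \left(- \frac{750}{7}\right) 76106 = - \frac{57079500}{7}$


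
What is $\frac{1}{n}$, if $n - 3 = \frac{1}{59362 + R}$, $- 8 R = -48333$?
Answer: $\frac{523229}{1569695} \approx 0.33333$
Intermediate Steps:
$R = \frac{48333}{8}$ ($R = \left(- \frac{1}{8}\right) \left(-48333\right) = \frac{48333}{8} \approx 6041.6$)
$n = \frac{1569695}{523229}$ ($n = 3 + \frac{1}{59362 + \frac{48333}{8}} = 3 + \frac{1}{\frac{523229}{8}} = 3 + \frac{8}{523229} = \frac{1569695}{523229} \approx 3.0$)
$\frac{1}{n} = \frac{1}{\frac{1569695}{523229}} = \frac{523229}{1569695}$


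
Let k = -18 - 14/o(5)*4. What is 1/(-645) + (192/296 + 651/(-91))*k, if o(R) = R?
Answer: 11786221/62049 ≈ 189.95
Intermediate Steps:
k = -146/5 (k = -18 - 14/5*4 = -18 - 56/5 = -146/5 ≈ -29.200)
1/(-645) + (192/296 + 651/(-91))*k = 1/(-645) + (192/296 + 651/(-91))*(-146/5) = -1/645 + (192*(1/296) + 651*(-1/91))*(-146/5) = -1/645 + (24/37 - 93/13)*(-146/5) = -1/645 - 3129/481*(-146/5) = -1/645 + 456834/2405 = 11786221/62049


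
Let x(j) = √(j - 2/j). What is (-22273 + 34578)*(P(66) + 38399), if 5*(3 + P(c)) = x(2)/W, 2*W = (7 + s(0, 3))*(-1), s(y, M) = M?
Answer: 2362311439/5 ≈ 4.7246e+8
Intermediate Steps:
W = -5 (W = ((7 + 3)*(-1))/2 = (10*(-1))/2 = (½)*(-10) = -5)
P(c) = -76/25 (P(c) = -3 + (√(2 - 2/2)/(-5))/5 = -3 + (√(2 - 2*½)*(-⅕))/5 = -3 + (√(2 - 1)*(-⅕))/5 = -3 + (√1*(-⅕))/5 = -3 + (1*(-⅕))/5 = -3 + (⅕)*(-⅕) = -3 - 1/25 = -76/25)
(-22273 + 34578)*(P(66) + 38399) = (-22273 + 34578)*(-76/25 + 38399) = 12305*(959899/25) = 2362311439/5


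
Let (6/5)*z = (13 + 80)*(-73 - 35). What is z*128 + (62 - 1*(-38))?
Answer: -1071260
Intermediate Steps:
z = -8370 (z = 5*((13 + 80)*(-73 - 35))/6 = 5*(93*(-108))/6 = (⅚)*(-10044) = -8370)
z*128 + (62 - 1*(-38)) = -8370*128 + (62 - 1*(-38)) = -1071360 + (62 + 38) = -1071360 + 100 = -1071260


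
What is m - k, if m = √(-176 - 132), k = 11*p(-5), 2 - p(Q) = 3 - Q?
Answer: 66 + 2*I*√77 ≈ 66.0 + 17.55*I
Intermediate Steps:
p(Q) = -1 + Q (p(Q) = 2 - (3 - Q) = 2 + (-3 + Q) = -1 + Q)
k = -66 (k = 11*(-1 - 5) = 11*(-6) = -66)
m = 2*I*√77 (m = √(-308) = 2*I*√77 ≈ 17.55*I)
m - k = 2*I*√77 - 1*(-66) = 2*I*√77 + 66 = 66 + 2*I*√77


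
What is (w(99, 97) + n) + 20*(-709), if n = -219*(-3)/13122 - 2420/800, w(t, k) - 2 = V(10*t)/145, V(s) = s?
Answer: -11986225961/845640 ≈ -14174.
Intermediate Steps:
w(t, k) = 2 + 2*t/29 (w(t, k) = 2 + (10*t)/145 = 2 + (10*t)*(1/145) = 2 + 2*t/29)
n = -86749/29160 (n = 657*(1/13122) - 2420*1/800 = 73/1458 - 121/40 = -86749/29160 ≈ -2.9749)
(w(99, 97) + n) + 20*(-709) = ((2 + (2/29)*99) - 86749/29160) + 20*(-709) = ((2 + 198/29) - 86749/29160) - 14180 = (256/29 - 86749/29160) - 14180 = 4949239/845640 - 14180 = -11986225961/845640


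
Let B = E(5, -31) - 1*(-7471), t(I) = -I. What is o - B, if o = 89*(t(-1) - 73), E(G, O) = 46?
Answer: -13925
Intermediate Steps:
B = 7517 (B = 46 - 1*(-7471) = 46 + 7471 = 7517)
o = -6408 (o = 89*(-1*(-1) - 73) = 89*(1 - 73) = 89*(-72) = -6408)
o - B = -6408 - 1*7517 = -6408 - 7517 = -13925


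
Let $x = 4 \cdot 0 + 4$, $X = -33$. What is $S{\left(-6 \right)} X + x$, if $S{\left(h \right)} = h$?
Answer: $202$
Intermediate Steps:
$x = 4$ ($x = 0 + 4 = 4$)
$S{\left(-6 \right)} X + x = \left(-6\right) \left(-33\right) + 4 = 198 + 4 = 202$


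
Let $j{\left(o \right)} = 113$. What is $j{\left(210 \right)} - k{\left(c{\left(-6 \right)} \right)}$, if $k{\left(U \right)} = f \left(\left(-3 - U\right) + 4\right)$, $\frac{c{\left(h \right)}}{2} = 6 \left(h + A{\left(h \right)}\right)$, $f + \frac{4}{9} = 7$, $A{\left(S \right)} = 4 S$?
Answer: $- \frac{20282}{9} \approx -2253.6$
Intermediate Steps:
$f = \frac{59}{9}$ ($f = - \frac{4}{9} + 7 = \frac{59}{9} \approx 6.5556$)
$c{\left(h \right)} = 60 h$ ($c{\left(h \right)} = 2 \cdot 6 \left(h + 4 h\right) = 2 \cdot 6 \cdot 5 h = 2 \cdot 30 h = 60 h$)
$k{\left(U \right)} = \frac{59}{9} - \frac{59 U}{9}$ ($k{\left(U \right)} = \frac{59 \left(\left(-3 - U\right) + 4\right)}{9} = \frac{59 \left(1 - U\right)}{9} = \frac{59}{9} - \frac{59 U}{9}$)
$j{\left(210 \right)} - k{\left(c{\left(-6 \right)} \right)} = 113 - \left(\frac{59}{9} - \frac{59 \cdot 60 \left(-6\right)}{9}\right) = 113 - \left(\frac{59}{9} - -2360\right) = 113 - \left(\frac{59}{9} + 2360\right) = 113 - \frac{21299}{9} = - \frac{20282}{9}$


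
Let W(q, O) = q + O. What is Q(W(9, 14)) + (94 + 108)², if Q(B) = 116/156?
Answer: 1591385/39 ≈ 40805.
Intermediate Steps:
W(q, O) = O + q
Q(B) = 29/39 (Q(B) = 116*(1/156) = 29/39)
Q(W(9, 14)) + (94 + 108)² = 29/39 + (94 + 108)² = 29/39 + 202² = 29/39 + 40804 = 1591385/39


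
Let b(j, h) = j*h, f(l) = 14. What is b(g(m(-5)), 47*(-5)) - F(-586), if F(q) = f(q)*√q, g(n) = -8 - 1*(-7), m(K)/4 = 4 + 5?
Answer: 235 - 14*I*√586 ≈ 235.0 - 338.9*I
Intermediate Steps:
m(K) = 36 (m(K) = 4*(4 + 5) = 4*9 = 36)
g(n) = -1 (g(n) = -8 + 7 = -1)
F(q) = 14*√q
b(j, h) = h*j
b(g(m(-5)), 47*(-5)) - F(-586) = (47*(-5))*(-1) - 14*√(-586) = -235*(-1) - 14*I*√586 = 235 - 14*I*√586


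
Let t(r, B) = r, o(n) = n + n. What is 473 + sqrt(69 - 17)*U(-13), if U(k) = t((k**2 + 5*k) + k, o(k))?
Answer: 473 + 182*sqrt(13) ≈ 1129.2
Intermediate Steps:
o(n) = 2*n
U(k) = k**2 + 6*k (U(k) = (k**2 + 5*k) + k = k**2 + 6*k)
473 + sqrt(69 - 17)*U(-13) = 473 + sqrt(69 - 17)*(-13*(6 - 13)) = 473 + sqrt(52)*(-13*(-7)) = 473 + (2*sqrt(13))*91 = 473 + 182*sqrt(13)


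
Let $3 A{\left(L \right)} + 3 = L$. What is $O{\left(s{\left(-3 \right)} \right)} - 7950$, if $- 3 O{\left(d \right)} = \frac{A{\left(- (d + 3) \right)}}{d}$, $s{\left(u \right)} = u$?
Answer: $- \frac{71551}{9} \approx -7950.1$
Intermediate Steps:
$A{\left(L \right)} = -1 + \frac{L}{3}$
$O{\left(d \right)} = - \frac{-2 - \frac{d}{3}}{3 d}$ ($O{\left(d \right)} = - \frac{\left(-1 + \frac{\left(-1\right) \left(d + 3\right)}{3}\right) \frac{1}{d}}{3} = - \frac{\left(-1 + \frac{\left(-1\right) \left(3 + d\right)}{3}\right) \frac{1}{d}}{3} = - \frac{\left(-1 + \frac{-3 - d}{3}\right) \frac{1}{d}}{3} = - \frac{\left(-1 - \left(1 + \frac{d}{3}\right)\right) \frac{1}{d}}{3} = - \frac{\left(-2 - \frac{d}{3}\right) \frac{1}{d}}{3} = - \frac{\frac{1}{d} \left(-2 - \frac{d}{3}\right)}{3} = - \frac{-2 - \frac{d}{3}}{3 d}$)
$O{\left(s{\left(-3 \right)} \right)} - 7950 = \frac{6 - 3}{9 \left(-3\right)} - 7950 = \frac{1}{9} \left(- \frac{1}{3}\right) 3 - 7950 = - \frac{1}{9} - 7950 = - \frac{71551}{9}$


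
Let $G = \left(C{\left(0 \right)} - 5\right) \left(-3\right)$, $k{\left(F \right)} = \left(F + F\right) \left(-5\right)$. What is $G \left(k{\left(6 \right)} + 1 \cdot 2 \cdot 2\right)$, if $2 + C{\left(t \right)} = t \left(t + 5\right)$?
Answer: $-1176$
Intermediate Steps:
$k{\left(F \right)} = - 10 F$ ($k{\left(F \right)} = 2 F \left(-5\right) = - 10 F$)
$C{\left(t \right)} = -2 + t \left(5 + t\right)$ ($C{\left(t \right)} = -2 + t \left(t + 5\right) = -2 + t \left(5 + t\right)$)
$G = 21$ ($G = \left(\left(-2 + 0^{2} + 5 \cdot 0\right) - 5\right) \left(-3\right) = \left(\left(-2 + 0 + 0\right) - 5\right) \left(-3\right) = \left(-2 - 5\right) \left(-3\right) = \left(-7\right) \left(-3\right) = 21$)
$G \left(k{\left(6 \right)} + 1 \cdot 2 \cdot 2\right) = 21 \left(\left(-10\right) 6 + 1 \cdot 2 \cdot 2\right) = 21 \left(-60 + 2 \cdot 2\right) = 21 \left(-60 + 4\right) = 21 \left(-56\right) = -1176$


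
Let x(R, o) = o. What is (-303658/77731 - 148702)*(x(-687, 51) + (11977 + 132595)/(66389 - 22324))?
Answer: -5529592504758668/685043303 ≈ -8.0719e+6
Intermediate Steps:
(-303658/77731 - 148702)*(x(-687, 51) + (11977 + 132595)/(66389 - 22324)) = (-303658/77731 - 148702)*(51 + (11977 + 132595)/(66389 - 22324)) = (-303658*1/77731 - 148702)*(51 + 144572/44065) = (-303658/77731 - 148702)*(51 + 144572*(1/44065)) = -11559058820*(51 + 144572/44065)/77731 = -11559058820/77731*2391887/44065 = -5529592504758668/685043303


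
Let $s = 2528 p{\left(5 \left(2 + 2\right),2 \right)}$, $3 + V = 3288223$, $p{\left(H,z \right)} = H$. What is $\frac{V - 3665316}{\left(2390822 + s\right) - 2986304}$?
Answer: $\frac{188548}{272461} \approx 0.69202$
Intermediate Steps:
$V = 3288220$ ($V = -3 + 3288223 = 3288220$)
$s = 50560$ ($s = 2528 \cdot 5 \left(2 + 2\right) = 2528 \cdot 5 \cdot 4 = 2528 \cdot 20 = 50560$)
$\frac{V - 3665316}{\left(2390822 + s\right) - 2986304} = \frac{3288220 - 3665316}{\left(2390822 + 50560\right) - 2986304} = - \frac{377096}{2441382 - 2986304} = - \frac{377096}{-544922} = \left(-377096\right) \left(- \frac{1}{544922}\right) = \frac{188548}{272461}$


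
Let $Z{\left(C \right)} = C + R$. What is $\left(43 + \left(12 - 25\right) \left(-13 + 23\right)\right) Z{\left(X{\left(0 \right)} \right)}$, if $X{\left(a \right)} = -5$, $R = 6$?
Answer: $-87$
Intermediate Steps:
$Z{\left(C \right)} = 6 + C$ ($Z{\left(C \right)} = C + 6 = 6 + C$)
$\left(43 + \left(12 - 25\right) \left(-13 + 23\right)\right) Z{\left(X{\left(0 \right)} \right)} = \left(43 + \left(12 - 25\right) \left(-13 + 23\right)\right) \left(6 - 5\right) = \left(43 - 130\right) 1 = \left(-87\right) 1 = -87$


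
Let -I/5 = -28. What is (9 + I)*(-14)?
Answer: -2086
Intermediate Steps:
I = 140 (I = -5*(-28) = 140)
(9 + I)*(-14) = (9 + 140)*(-14) = 149*(-14) = -2086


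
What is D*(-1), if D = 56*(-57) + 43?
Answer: 3149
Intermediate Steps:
D = -3149 (D = -3192 + 43 = -3149)
D*(-1) = -3149*(-1) = 3149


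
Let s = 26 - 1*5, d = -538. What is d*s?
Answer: -11298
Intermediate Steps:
s = 21 (s = 26 - 5 = 21)
d*s = -538*21 = -11298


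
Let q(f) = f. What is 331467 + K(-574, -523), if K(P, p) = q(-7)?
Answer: 331460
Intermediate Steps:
K(P, p) = -7
331467 + K(-574, -523) = 331467 - 7 = 331460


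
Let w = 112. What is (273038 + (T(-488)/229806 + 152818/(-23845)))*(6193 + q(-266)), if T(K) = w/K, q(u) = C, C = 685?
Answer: 16518857252451834202/8796399165 ≈ 1.8779e+9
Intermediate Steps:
q(u) = 685
T(K) = 112/K
(273038 + (T(-488)/229806 + 152818/(-23845)))*(6193 + q(-266)) = (273038 + ((112/(-488))/229806 + 152818/(-23845)))*(6193 + 685) = (273038 + ((112*(-1/488))*(1/229806) + 152818*(-1/23845)))*6878 = (273038 + (-14/61*1/229806 - 152818/23845))*6878 = (273038 + (-7/7009083 - 152818/23845))*6878 = (273038 - 1071114212809/167131584135)*6878 = (45632202354839321/167131584135)*6878 = 16518857252451834202/8796399165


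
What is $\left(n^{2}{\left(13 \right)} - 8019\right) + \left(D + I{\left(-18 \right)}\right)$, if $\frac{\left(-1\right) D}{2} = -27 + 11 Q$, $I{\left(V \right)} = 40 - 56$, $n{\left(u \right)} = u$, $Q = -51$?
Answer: $-6690$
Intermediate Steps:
$I{\left(V \right)} = -16$
$D = 1176$ ($D = - 2 \left(-27 + 11 \left(-51\right)\right) = - 2 \left(-27 - 561\right) = \left(-2\right) \left(-588\right) = 1176$)
$\left(n^{2}{\left(13 \right)} - 8019\right) + \left(D + I{\left(-18 \right)}\right) = \left(13^{2} - 8019\right) + \left(1176 - 16\right) = \left(169 - 8019\right) + 1160 = -7850 + 1160 = -6690$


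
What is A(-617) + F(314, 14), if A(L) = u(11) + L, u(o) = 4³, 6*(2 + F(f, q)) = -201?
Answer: -1177/2 ≈ -588.50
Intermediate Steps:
F(f, q) = -71/2 (F(f, q) = -2 + (⅙)*(-201) = -2 - 67/2 = -71/2)
u(o) = 64
A(L) = 64 + L
A(-617) + F(314, 14) = (64 - 617) - 71/2 = -553 - 71/2 = -1177/2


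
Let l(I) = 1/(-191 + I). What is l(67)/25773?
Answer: -1/3195852 ≈ -3.1291e-7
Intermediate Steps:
l(67)/25773 = 1/((-191 + 67)*25773) = (1/25773)/(-124) = -1/124*1/25773 = -1/3195852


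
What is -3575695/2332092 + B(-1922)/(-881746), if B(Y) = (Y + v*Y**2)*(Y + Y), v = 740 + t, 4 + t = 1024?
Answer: 29141932309412454697/1028156396316 ≈ 2.8344e+7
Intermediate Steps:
t = 1020 (t = -4 + 1024 = 1020)
v = 1760 (v = 740 + 1020 = 1760)
B(Y) = 2*Y*(Y + 1760*Y**2) (B(Y) = (Y + 1760*Y**2)*(Y + Y) = (Y + 1760*Y**2)*(2*Y) = 2*Y*(Y + 1760*Y**2))
-3575695/2332092 + B(-1922)/(-881746) = -3575695/2332092 + ((-1922)**2*(2 + 3520*(-1922)))/(-881746) = -3575695*1/2332092 + (3694084*(2 - 6765440))*(-1/881746) = -3575695/2332092 + (3694084*(-6765438))*(-1/881746) = -3575695/2332092 - 24992096268792*(-1/881746) = -3575695/2332092 + 12496048134396/440873 = 29141932309412454697/1028156396316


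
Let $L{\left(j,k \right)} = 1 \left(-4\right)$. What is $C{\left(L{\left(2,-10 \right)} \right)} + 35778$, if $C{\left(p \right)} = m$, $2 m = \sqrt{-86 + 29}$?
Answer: $35778 + \frac{i \sqrt{57}}{2} \approx 35778.0 + 3.7749 i$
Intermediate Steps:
$L{\left(j,k \right)} = -4$
$m = \frac{i \sqrt{57}}{2}$ ($m = \frac{\sqrt{-86 + 29}}{2} = \frac{\sqrt{-57}}{2} = \frac{i \sqrt{57}}{2} \approx 3.7749 i$)
$C{\left(p \right)} = \frac{i \sqrt{57}}{2}$
$C{\left(L{\left(2,-10 \right)} \right)} + 35778 = \frac{i \sqrt{57}}{2} + 35778 = 35778 + \frac{i \sqrt{57}}{2}$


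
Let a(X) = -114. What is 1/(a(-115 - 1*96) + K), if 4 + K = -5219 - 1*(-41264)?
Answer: 1/35927 ≈ 2.7834e-5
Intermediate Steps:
K = 36041 (K = -4 + (-5219 - 1*(-41264)) = -4 + (-5219 + 41264) = -4 + 36045 = 36041)
1/(a(-115 - 1*96) + K) = 1/(-114 + 36041) = 1/35927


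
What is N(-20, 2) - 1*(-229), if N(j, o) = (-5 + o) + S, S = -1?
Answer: 225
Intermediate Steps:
N(j, o) = -6 + o (N(j, o) = (-5 + o) - 1 = -6 + o)
N(-20, 2) - 1*(-229) = (-6 + 2) - 1*(-229) = -4 + 229 = 225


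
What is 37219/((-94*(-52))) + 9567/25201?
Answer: 75747655/9475576 ≈ 7.9940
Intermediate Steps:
37219/((-94*(-52))) + 9567/25201 = 37219/4888 + 9567*(1/25201) = 37219*(1/4888) + 9567/25201 = 2863/376 + 9567/25201 = 75747655/9475576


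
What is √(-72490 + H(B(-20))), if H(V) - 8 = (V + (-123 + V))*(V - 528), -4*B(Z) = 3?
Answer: I*√106442/4 ≈ 81.564*I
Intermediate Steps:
B(Z) = -¾ (B(Z) = -¼*3 = -¾)
H(V) = 8 + (-528 + V)*(-123 + 2*V) (H(V) = 8 + (V + (-123 + V))*(V - 528) = 8 + (-123 + 2*V)*(-528 + V) = 8 + (-528 + V)*(-123 + 2*V))
√(-72490 + H(B(-20))) = √(-72490 + (64952 - 1179*(-¾) + 2*(-¾)²)) = √(-72490 + (64952 + 3537/4 + 2*(9/16))) = √(-72490 + (64952 + 3537/4 + 9/8)) = √(-72490 + 526699/8) = √(-53221/8) = I*√106442/4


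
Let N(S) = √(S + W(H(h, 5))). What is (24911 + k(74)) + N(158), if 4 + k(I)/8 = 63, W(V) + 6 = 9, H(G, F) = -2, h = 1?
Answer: 25383 + √161 ≈ 25396.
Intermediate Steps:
W(V) = 3 (W(V) = -6 + 9 = 3)
k(I) = 472 (k(I) = -32 + 8*63 = -32 + 504 = 472)
N(S) = √(3 + S) (N(S) = √(S + 3) = √(3 + S))
(24911 + k(74)) + N(158) = (24911 + 472) + √(3 + 158) = 25383 + √161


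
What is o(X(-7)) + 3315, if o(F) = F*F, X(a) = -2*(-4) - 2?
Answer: 3351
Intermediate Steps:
X(a) = 6 (X(a) = 8 - 2 = 6)
o(F) = F**2
o(X(-7)) + 3315 = 6**2 + 3315 = 36 + 3315 = 3351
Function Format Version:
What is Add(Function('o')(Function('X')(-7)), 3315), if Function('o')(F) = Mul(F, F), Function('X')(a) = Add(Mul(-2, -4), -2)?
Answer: 3351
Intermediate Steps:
Function('X')(a) = 6 (Function('X')(a) = Add(8, -2) = 6)
Function('o')(F) = Pow(F, 2)
Add(Function('o')(Function('X')(-7)), 3315) = Add(Pow(6, 2), 3315) = Add(36, 3315) = 3351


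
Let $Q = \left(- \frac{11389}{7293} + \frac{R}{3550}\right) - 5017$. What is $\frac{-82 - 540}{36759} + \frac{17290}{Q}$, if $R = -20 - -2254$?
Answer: $- \frac{8267815697694968}{2387773127329971} \approx -3.4626$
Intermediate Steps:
$R = 2234$ ($R = -20 + 2254 = 2234$)
$Q = - \frac{64957510469}{12945075}$ ($Q = \left(- \frac{11389}{7293} + \frac{2234}{3550}\right) - 5017 = \left(\left(-11389\right) \frac{1}{7293} + 2234 \cdot \frac{1}{3550}\right) - 5017 = \left(- \frac{11389}{7293} + \frac{1117}{1775}\right) - 5017 = - \frac{12069194}{12945075} - 5017 = - \frac{64957510469}{12945075} \approx -5017.9$)
$\frac{-82 - 540}{36759} + \frac{17290}{Q} = \frac{-82 - 540}{36759} + \frac{17290}{- \frac{64957510469}{12945075}} = \left(-82 - 540\right) \frac{1}{36759} + 17290 \left(- \frac{12945075}{64957510469}\right) = \left(-622\right) \frac{1}{36759} - \frac{223820346750}{64957510469} = - \frac{622}{36759} - \frac{223820346750}{64957510469} = - \frac{8267815697694968}{2387773127329971}$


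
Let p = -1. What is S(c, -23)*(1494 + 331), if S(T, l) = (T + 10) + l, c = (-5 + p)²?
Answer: 41975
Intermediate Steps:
c = 36 (c = (-5 - 1)² = (-6)² = 36)
S(T, l) = 10 + T + l (S(T, l) = (10 + T) + l = 10 + T + l)
S(c, -23)*(1494 + 331) = (10 + 36 - 23)*(1494 + 331) = 23*1825 = 41975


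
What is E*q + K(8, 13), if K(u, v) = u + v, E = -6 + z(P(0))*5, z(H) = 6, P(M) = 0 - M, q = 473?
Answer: 11373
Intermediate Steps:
P(M) = -M
E = 24 (E = -6 + 6*5 = -6 + 30 = 24)
E*q + K(8, 13) = 24*473 + (8 + 13) = 11352 + 21 = 11373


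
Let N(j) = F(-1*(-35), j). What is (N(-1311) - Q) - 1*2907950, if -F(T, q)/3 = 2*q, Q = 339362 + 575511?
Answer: -3814957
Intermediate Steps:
Q = 914873
F(T, q) = -6*q
N(j) = -6*j
(N(-1311) - Q) - 1*2907950 = (-6*(-1311) - 1*914873) - 1*2907950 = (7866 - 914873) - 2907950 = -907007 - 2907950 = -3814957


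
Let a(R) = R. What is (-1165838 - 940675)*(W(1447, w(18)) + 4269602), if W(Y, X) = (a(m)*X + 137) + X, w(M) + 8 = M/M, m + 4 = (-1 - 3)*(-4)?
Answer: -8994069017424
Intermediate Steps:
m = 12 (m = -4 + (-1 - 3)*(-4) = -4 - 4*(-4) = -4 + 16 = 12)
w(M) = -7 (w(M) = -8 + M/M = -8 + 1 = -7)
W(Y, X) = 137 + 13*X (W(Y, X) = (12*X + 137) + X = (137 + 12*X) + X = 137 + 13*X)
(-1165838 - 940675)*(W(1447, w(18)) + 4269602) = (-1165838 - 940675)*((137 + 13*(-7)) + 4269602) = -2106513*((137 - 91) + 4269602) = -2106513*(46 + 4269602) = -2106513*4269648 = -8994069017424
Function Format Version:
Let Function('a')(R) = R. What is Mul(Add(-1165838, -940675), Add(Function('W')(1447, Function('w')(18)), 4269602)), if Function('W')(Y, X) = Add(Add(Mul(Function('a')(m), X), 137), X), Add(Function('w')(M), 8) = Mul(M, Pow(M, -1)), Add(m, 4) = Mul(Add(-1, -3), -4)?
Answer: -8994069017424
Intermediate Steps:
m = 12 (m = Add(-4, Mul(Add(-1, -3), -4)) = Add(-4, Mul(-4, -4)) = Add(-4, 16) = 12)
Function('w')(M) = -7 (Function('w')(M) = Add(-8, Mul(M, Pow(M, -1))) = Add(-8, 1) = -7)
Function('W')(Y, X) = Add(137, Mul(13, X)) (Function('W')(Y, X) = Add(Add(Mul(12, X), 137), X) = Add(Add(137, Mul(12, X)), X) = Add(137, Mul(13, X)))
Mul(Add(-1165838, -940675), Add(Function('W')(1447, Function('w')(18)), 4269602)) = Mul(Add(-1165838, -940675), Add(Add(137, Mul(13, -7)), 4269602)) = Mul(-2106513, Add(Add(137, -91), 4269602)) = Mul(-2106513, Add(46, 4269602)) = Mul(-2106513, 4269648) = -8994069017424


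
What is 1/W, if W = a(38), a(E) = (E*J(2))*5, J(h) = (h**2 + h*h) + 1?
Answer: 1/1710 ≈ 0.00058480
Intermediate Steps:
J(h) = 1 + 2*h**2 (J(h) = (h**2 + h**2) + 1 = 2*h**2 + 1 = 1 + 2*h**2)
a(E) = 45*E (a(E) = (E*(1 + 2*2**2))*5 = (E*(1 + 2*4))*5 = (E*(1 + 8))*5 = (E*9)*5 = (9*E)*5 = 45*E)
W = 1710 (W = 45*38 = 1710)
1/W = 1/1710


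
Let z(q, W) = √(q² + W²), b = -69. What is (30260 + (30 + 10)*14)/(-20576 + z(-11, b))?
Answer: -317076160/211683447 - 15410*√4882/211683447 ≈ -1.5030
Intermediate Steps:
z(q, W) = √(W² + q²)
(30260 + (30 + 10)*14)/(-20576 + z(-11, b)) = (30260 + (30 + 10)*14)/(-20576 + √((-69)² + (-11)²)) = (30260 + 40*14)/(-20576 + √(4761 + 121)) = (30260 + 560)/(-20576 + √4882) = 30820/(-20576 + √4882)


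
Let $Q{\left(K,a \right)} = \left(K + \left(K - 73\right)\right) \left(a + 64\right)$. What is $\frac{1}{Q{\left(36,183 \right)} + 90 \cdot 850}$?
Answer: $\frac{1}{76253} \approx 1.3114 \cdot 10^{-5}$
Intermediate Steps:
$Q{\left(K,a \right)} = \left(-73 + 2 K\right) \left(64 + a\right)$ ($Q{\left(K,a \right)} = \left(K + \left(-73 + K\right)\right) \left(64 + a\right) = \left(-73 + 2 K\right) \left(64 + a\right)$)
$\frac{1}{Q{\left(36,183 \right)} + 90 \cdot 850} = \frac{1}{\left(-4672 - 13359 + 128 \cdot 36 + 2 \cdot 36 \cdot 183\right) + 90 \cdot 850} = \frac{1}{\left(-4672 - 13359 + 4608 + 13176\right) + 76500} = \frac{1}{-247 + 76500} = \frac{1}{76253}$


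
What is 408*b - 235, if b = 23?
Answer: 9149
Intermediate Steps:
408*b - 235 = 408*23 - 235 = 9384 - 235 = 9149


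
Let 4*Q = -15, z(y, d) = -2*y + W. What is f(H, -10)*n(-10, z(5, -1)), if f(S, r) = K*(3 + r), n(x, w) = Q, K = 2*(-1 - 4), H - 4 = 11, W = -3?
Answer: -525/2 ≈ -262.50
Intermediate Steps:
H = 15 (H = 4 + 11 = 15)
z(y, d) = -3 - 2*y (z(y, d) = -2*y - 3 = -3 - 2*y)
K = -10 (K = 2*(-5) = -10)
Q = -15/4 (Q = (¼)*(-15) = -15/4 ≈ -3.7500)
n(x, w) = -15/4
f(S, r) = -30 - 10*r (f(S, r) = -10*(3 + r) = -30 - 10*r)
f(H, -10)*n(-10, z(5, -1)) = (-30 - 10*(-10))*(-15/4) = (-30 + 100)*(-15/4) = 70*(-15/4) = -525/2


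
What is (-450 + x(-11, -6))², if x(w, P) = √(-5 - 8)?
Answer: (450 - I*√13)² ≈ 2.0249e+5 - 3245.0*I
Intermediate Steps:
x(w, P) = I*√13 (x(w, P) = √(-13) = I*√13)
(-450 + x(-11, -6))² = (-450 + I*√13)²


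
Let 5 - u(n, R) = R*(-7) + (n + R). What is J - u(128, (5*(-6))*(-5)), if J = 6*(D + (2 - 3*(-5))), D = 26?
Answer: -519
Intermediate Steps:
u(n, R) = 5 - n + 6*R (u(n, R) = 5 - (R*(-7) + (n + R)) = 5 - (-7*R + (R + n)) = 5 - (n - 6*R) = 5 + (-n + 6*R) = 5 - n + 6*R)
J = 258 (J = 6*(26 + (2 - 3*(-5))) = 6*(26 + (2 + 15)) = 6*(26 + 17) = 6*43 = 258)
J - u(128, (5*(-6))*(-5)) = 258 - (5 - 1*128 + 6*((5*(-6))*(-5))) = 258 - (5 - 128 + 6*(-30*(-5))) = 258 - (5 - 128 + 6*150) = 258 - (5 - 128 + 900) = 258 - 1*777 = 258 - 777 = -519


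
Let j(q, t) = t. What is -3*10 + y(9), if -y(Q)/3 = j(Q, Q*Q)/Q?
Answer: -57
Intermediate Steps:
y(Q) = -3*Q (y(Q) = -3*Q*Q/Q = -3*Q²/Q = -3*Q)
-3*10 + y(9) = -3*10 - 3*9 = -30 - 27 = -57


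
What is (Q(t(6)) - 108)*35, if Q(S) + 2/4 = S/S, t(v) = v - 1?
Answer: -7525/2 ≈ -3762.5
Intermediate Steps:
t(v) = -1 + v
Q(S) = ½ (Q(S) = -½ + S/S = -½ + 1 = ½)
(Q(t(6)) - 108)*35 = (½ - 108)*35 = -215/2*35 = -7525/2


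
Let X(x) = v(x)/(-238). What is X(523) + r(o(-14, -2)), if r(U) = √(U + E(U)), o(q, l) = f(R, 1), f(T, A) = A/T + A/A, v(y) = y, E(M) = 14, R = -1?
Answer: -523/238 + √14 ≈ 1.5442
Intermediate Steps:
X(x) = -x/238 (X(x) = x/(-238) = x*(-1/238) = -x/238)
f(T, A) = 1 + A/T (f(T, A) = A/T + 1 = 1 + A/T)
o(q, l) = 0 (o(q, l) = (1 - 1)/(-1) = -1*0 = 0)
r(U) = √(14 + U) (r(U) = √(U + 14) = √(14 + U))
X(523) + r(o(-14, -2)) = -1/238*523 + √(14 + 0) = -523/238 + √14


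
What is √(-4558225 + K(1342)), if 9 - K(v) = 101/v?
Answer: 37*I*√5996481414/1342 ≈ 2135.0*I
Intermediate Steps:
K(v) = 9 - 101/v
√(-4558225 + K(1342)) = √(-4558225 + (9 - 101/1342)) = √(-4558225 + 11977/1342) = √(-6117125973/1342) = 37*I*√5996481414/1342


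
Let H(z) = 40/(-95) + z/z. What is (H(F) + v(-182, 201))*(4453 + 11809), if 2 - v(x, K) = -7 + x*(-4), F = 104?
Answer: -221976300/19 ≈ -1.1683e+7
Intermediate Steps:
v(x, K) = 9 + 4*x (v(x, K) = 2 - (-7 + x*(-4)) = 2 - (-7 - 4*x) = 2 + (7 + 4*x) = 9 + 4*x)
H(z) = 11/19 (H(z) = 40*(-1/95) + 1 = -8/19 + 1 = 11/19)
(H(F) + v(-182, 201))*(4453 + 11809) = (11/19 + (9 + 4*(-182)))*(4453 + 11809) = (11/19 + (9 - 728))*16262 = (11/19 - 719)*16262 = -13650/19*16262 = -221976300/19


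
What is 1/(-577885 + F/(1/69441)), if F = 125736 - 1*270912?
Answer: -1/10081744501 ≈ -9.9189e-11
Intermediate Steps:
F = -145176 (F = 125736 - 270912 = -145176)
1/(-577885 + F/(1/69441)) = 1/(-577885 - 145176/(1/69441)) = 1/(-577885 - 145176/1/69441) = 1/(-577885 - 145176*69441) = 1/(-577885 - 10081166616) = 1/(-10081744501) = -1/10081744501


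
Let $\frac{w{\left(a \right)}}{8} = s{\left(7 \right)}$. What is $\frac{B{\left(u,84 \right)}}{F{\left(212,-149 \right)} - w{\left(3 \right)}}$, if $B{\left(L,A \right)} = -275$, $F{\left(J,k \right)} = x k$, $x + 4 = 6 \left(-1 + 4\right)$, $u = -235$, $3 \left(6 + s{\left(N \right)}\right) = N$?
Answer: $\frac{165}{1234} \approx 0.13371$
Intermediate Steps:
$s{\left(N \right)} = -6 + \frac{N}{3}$
$w{\left(a \right)} = - \frac{88}{3}$ ($w{\left(a \right)} = 8 \left(-6 + \frac{1}{3} \cdot 7\right) = 8 \left(-6 + \frac{7}{3}\right) = 8 \left(- \frac{11}{3}\right) = - \frac{88}{3}$)
$x = 14$ ($x = -4 + 6 \left(-1 + 4\right) = -4 + 6 \cdot 3 = -4 + 18 = 14$)
$F{\left(J,k \right)} = 14 k$
$\frac{B{\left(u,84 \right)}}{F{\left(212,-149 \right)} - w{\left(3 \right)}} = - \frac{275}{14 \left(-149\right) - - \frac{88}{3}} = - \frac{275}{-2086 + \frac{88}{3}} = - \frac{275}{- \frac{6170}{3}} = \left(-275\right) \left(- \frac{3}{6170}\right) = \frac{165}{1234}$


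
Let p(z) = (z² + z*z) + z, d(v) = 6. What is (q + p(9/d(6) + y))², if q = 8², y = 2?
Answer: 8464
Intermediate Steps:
q = 64
p(z) = z + 2*z² (p(z) = (z² + z²) + z = 2*z² + z = z + 2*z²)
(q + p(9/d(6) + y))² = (64 + (9/6 + 2)*(1 + 2*(9/6 + 2)))² = (64 + (9*(⅙) + 2)*(1 + 2*(9*(⅙) + 2)))² = (64 + (3/2 + 2)*(1 + 2*(3/2 + 2)))² = (64 + 7*(1 + 2*(7/2))/2)² = (64 + 7*(1 + 7)/2)² = (64 + (7/2)*8)² = (64 + 28)² = 92² = 8464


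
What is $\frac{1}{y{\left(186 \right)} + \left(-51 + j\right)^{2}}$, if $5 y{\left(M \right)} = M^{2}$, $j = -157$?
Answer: $\frac{5}{250916} \approx 1.9927 \cdot 10^{-5}$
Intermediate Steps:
$y{\left(M \right)} = \frac{M^{2}}{5}$
$\frac{1}{y{\left(186 \right)} + \left(-51 + j\right)^{2}} = \frac{1}{\frac{186^{2}}{5} + \left(-51 - 157\right)^{2}} = \frac{1}{\frac{1}{5} \cdot 34596 + \left(-208\right)^{2}} = \frac{1}{\frac{34596}{5} + 43264} = \frac{1}{\frac{250916}{5}} = \frac{5}{250916}$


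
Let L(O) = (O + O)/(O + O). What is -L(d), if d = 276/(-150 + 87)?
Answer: -1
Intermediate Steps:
d = -92/21 (d = 276/(-63) = 276*(-1/63) = -92/21 ≈ -4.3810)
L(O) = 1 (L(O) = (2*O)/((2*O)) = (2*O)*(1/(2*O)) = 1)
-L(d) = -1*1 = -1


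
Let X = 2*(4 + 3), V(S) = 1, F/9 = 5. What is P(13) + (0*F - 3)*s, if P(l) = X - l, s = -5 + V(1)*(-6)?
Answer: 34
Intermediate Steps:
F = 45 (F = 9*5 = 45)
X = 14 (X = 2*7 = 14)
s = -11 (s = -5 + 1*(-6) = -5 - 6 = -11)
P(l) = 14 - l
P(13) + (0*F - 3)*s = (14 - 1*13) + (0*45 - 3)*(-11) = (14 - 13) + (0 - 3)*(-11) = 1 - 3*(-11) = 1 + 33 = 34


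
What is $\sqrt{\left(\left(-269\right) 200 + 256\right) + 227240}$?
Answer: $8 \sqrt{2714} \approx 416.77$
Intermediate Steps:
$\sqrt{\left(\left(-269\right) 200 + 256\right) + 227240} = \sqrt{\left(-53800 + 256\right) + 227240} = \sqrt{-53544 + 227240} = \sqrt{173696} = 8 \sqrt{2714}$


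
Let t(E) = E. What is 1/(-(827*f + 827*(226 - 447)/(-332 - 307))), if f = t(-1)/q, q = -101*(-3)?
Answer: -64539/18283316 ≈ -0.0035299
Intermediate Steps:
q = 303
f = -1/303 ≈ -0.0033003
1/(-(827*f + 827*(226 - 447)/(-332 - 307))) = 1/(-(-827/303 + 827*(226 - 447)/(-332 - 307))) = 1/(-827/(1/(-221/(-639) - 1/303))) = 1/(-827/(1/(-221*(-1/639) - 1/303))) = 1/(-827/(1/(221/639 - 1/303))) = 1/(-827/(1/(22108/64539))) = 1/(-827/64539/22108) = 1/(-827*22108/64539) = 1/(-18283316/64539) = -64539/18283316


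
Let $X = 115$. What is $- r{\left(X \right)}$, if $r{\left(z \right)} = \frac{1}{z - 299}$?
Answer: $\frac{1}{184} \approx 0.0054348$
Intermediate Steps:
$r{\left(z \right)} = \frac{1}{-299 + z}$
$- r{\left(X \right)} = - \frac{1}{-299 + 115} = - \frac{1}{-184} = \left(-1\right) \left(- \frac{1}{184}\right) = \frac{1}{184}$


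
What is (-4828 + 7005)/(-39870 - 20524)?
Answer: -2177/60394 ≈ -0.036047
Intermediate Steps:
(-4828 + 7005)/(-39870 - 20524) = 2177/(-60394) = 2177*(-1/60394) = -2177/60394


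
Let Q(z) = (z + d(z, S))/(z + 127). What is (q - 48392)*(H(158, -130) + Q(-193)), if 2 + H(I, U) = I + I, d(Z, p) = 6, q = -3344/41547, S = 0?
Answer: -173729432044/11331 ≈ -1.5332e+7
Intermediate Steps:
q = -304/3777 (q = -3344*1/41547 = -304/3777 ≈ -0.080487)
Q(z) = (6 + z)/(127 + z) (Q(z) = (z + 6)/(z + 127) = (6 + z)/(127 + z))
H(I, U) = -2 + 2*I (H(I, U) = -2 + (I + I) = -2 + 2*I)
(q - 48392)*(H(158, -130) + Q(-193)) = (-304/3777 - 48392)*((-2 + 2*158) + (6 - 193)/(127 - 193)) = -182776888*((-2 + 316) - 187/(-66))/3777 = -182776888*(314 - 1/66*(-187))/3777 = -182776888*(314 + 17/6)/3777 = -182776888/3777*1901/6 = -173729432044/11331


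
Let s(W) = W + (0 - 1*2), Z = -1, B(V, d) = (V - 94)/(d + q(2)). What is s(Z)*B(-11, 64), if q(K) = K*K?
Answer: 315/68 ≈ 4.6324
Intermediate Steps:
q(K) = K²
B(V, d) = (-94 + V)/(4 + d) (B(V, d) = (V - 94)/(d + 2²) = (-94 + V)/(d + 4) = (-94 + V)/(4 + d))
s(W) = -2 + W (s(W) = W + (0 - 2) = W - 2 = -2 + W)
s(Z)*B(-11, 64) = (-2 - 1)*((-94 - 11)/(4 + 64)) = -3*(-105)/68 = -3*(-105/68) = 315/68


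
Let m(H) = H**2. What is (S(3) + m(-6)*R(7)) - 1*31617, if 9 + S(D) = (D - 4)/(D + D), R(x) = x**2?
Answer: -179173/6 ≈ -29862.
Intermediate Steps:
S(D) = -9 + (-4 + D)/(2*D) (S(D) = -9 + (D - 4)/(D + D) = -9 + (-4 + D)/((2*D)) = -9 + (-4 + D)*(1/(2*D)) = -9 + (-4 + D)/(2*D))
(S(3) + m(-6)*R(7)) - 1*31617 = ((-17/2 - 2/3) + (-6)**2*7**2) - 1*31617 = ((-17/2 - 2*1/3) + 36*49) - 31617 = ((-17/2 - 2/3) + 1764) - 31617 = (-55/6 + 1764) - 31617 = 10529/6 - 31617 = -179173/6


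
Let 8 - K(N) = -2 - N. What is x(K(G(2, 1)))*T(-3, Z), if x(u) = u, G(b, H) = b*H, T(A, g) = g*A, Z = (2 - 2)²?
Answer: 0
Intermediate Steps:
Z = 0 (Z = 0² = 0)
T(A, g) = A*g
G(b, H) = H*b
K(N) = 10 + N (K(N) = 8 - (-2 - N) = 8 + (2 + N) = 10 + N)
x(K(G(2, 1)))*T(-3, Z) = (10 + 1*2)*(-3*0) = (10 + 2)*0 = 12*0 = 0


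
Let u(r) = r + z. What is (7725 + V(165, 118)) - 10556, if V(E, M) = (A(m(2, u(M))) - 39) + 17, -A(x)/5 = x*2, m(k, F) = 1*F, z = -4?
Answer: -3993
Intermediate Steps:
u(r) = -4 + r (u(r) = r - 4 = -4 + r)
m(k, F) = F
A(x) = -10*x (A(x) = -5*x*2 = -10*x)
V(E, M) = 18 - 10*M (V(E, M) = (-10*(-4 + M) - 39) + 17 = ((40 - 10*M) - 39) + 17 = (1 - 10*M) + 17 = 18 - 10*M)
(7725 + V(165, 118)) - 10556 = (7725 + (18 - 10*118)) - 10556 = (7725 + (18 - 1180)) - 10556 = (7725 - 1162) - 10556 = 6563 - 10556 = -3993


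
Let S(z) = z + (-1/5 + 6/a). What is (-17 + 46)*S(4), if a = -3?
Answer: 261/5 ≈ 52.200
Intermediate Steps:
S(z) = -11/5 + z (S(z) = z + (-1/5 + 6/(-3)) = z + (-1*⅕ + 6*(-⅓)) = z + (-⅕ - 2) = z - 11/5 = -11/5 + z)
(-17 + 46)*S(4) = (-17 + 46)*(-11/5 + 4) = 29*(9/5) = 261/5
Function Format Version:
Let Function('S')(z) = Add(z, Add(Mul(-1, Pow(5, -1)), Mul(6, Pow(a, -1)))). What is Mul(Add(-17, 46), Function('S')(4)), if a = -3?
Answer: Rational(261, 5) ≈ 52.200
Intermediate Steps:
Function('S')(z) = Add(Rational(-11, 5), z) (Function('S')(z) = Add(z, Add(Mul(-1, Pow(5, -1)), Mul(6, Pow(-3, -1)))) = Add(z, Add(Mul(-1, Rational(1, 5)), Mul(6, Rational(-1, 3)))) = Add(z, Add(Rational(-1, 5), -2)) = Add(z, Rational(-11, 5)) = Add(Rational(-11, 5), z))
Mul(Add(-17, 46), Function('S')(4)) = Mul(Add(-17, 46), Add(Rational(-11, 5), 4)) = Mul(29, Rational(9, 5)) = Rational(261, 5)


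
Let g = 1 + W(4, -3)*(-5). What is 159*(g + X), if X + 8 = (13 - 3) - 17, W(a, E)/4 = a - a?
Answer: -2226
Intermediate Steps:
W(a, E) = 0 (W(a, E) = 4*(a - a) = 4*0 = 0)
g = 1 (g = 1 + 0*(-5) = 1 + 0 = 1)
X = -15 (X = -8 + ((13 - 3) - 17) = -8 + (10 - 17) = -8 - 7 = -15)
159*(g + X) = 159*(1 - 15) = 159*(-14) = -2226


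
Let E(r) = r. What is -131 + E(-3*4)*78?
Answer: -1067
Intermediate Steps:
-131 + E(-3*4)*78 = -131 - 3*4*78 = -131 - 12*78 = -131 - 936 = -1067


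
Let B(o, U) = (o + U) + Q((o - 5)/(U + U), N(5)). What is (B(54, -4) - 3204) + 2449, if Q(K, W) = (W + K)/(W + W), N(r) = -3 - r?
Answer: -90127/128 ≈ -704.12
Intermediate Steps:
Q(K, W) = (K + W)/(2*W) (Q(K, W) = (K + W)/((2*W)) = (K + W)*(1/(2*W)) = (K + W)/(2*W))
B(o, U) = 1/2 + U + o - (-5 + o)/(32*U) (B(o, U) = (o + U) + ((o - 5)/(U + U) + (-3 - 1*5))/(2*(-3 - 1*5)) = (U + o) + ((-5 + o)/((2*U)) + (-3 - 5))/(2*(-3 - 5)) = (U + o) + (1/2)*((-5 + o)*(1/(2*U)) - 8)/(-8) = (U + o) + (1/2)*(-1/8)*((-5 + o)/(2*U) - 8) = (U + o) + (1/2)*(-1/8)*(-8 + (-5 + o)/(2*U)) = (U + o) + (1/2 - (-5 + o)/(32*U)) = 1/2 + U + o - (-5 + o)/(32*U))
(B(54, -4) - 3204) + 2449 = ((1/2 - 4 + 54 + (5/32)/(-4) - 1/32*54/(-4)) - 3204) + 2449 = ((1/2 - 4 + 54 + (5/32)*(-1/4) - 1/32*54*(-1/4)) - 3204) + 2449 = ((1/2 - 4 + 54 - 5/128 + 27/64) - 3204) + 2449 = (6513/128 - 3204) + 2449 = -403599/128 + 2449 = -90127/128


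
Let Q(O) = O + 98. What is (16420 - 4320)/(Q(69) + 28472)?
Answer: 12100/28639 ≈ 0.42250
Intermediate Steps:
Q(O) = 98 + O
(16420 - 4320)/(Q(69) + 28472) = (16420 - 4320)/((98 + 69) + 28472) = 12100/(167 + 28472) = 12100/28639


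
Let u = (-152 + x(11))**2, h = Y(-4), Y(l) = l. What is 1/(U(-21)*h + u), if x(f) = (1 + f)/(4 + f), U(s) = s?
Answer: 25/573636 ≈ 4.3582e-5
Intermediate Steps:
h = -4
x(f) = (1 + f)/(4 + f)
u = 571536/25 (u = (-152 + (1 + 11)/(4 + 11))**2 = (-152 + 12/15)**2 = (-152 + (1/15)*12)**2 = (-152 + 4/5)**2 = (-756/5)**2 = 571536/25 ≈ 22861.)
1/(U(-21)*h + u) = 1/(-21*(-4) + 571536/25) = 1/(84 + 571536/25) = 1/(573636/25) = 25/573636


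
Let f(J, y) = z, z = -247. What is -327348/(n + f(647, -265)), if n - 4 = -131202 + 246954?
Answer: -109116/38503 ≈ -2.8340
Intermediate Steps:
n = 115756 (n = 4 + (-131202 + 246954) = 4 + 115752 = 115756)
f(J, y) = -247
-327348/(n + f(647, -265)) = -327348/(115756 - 247) = -327348/115509 = -327348*1/115509 = -109116/38503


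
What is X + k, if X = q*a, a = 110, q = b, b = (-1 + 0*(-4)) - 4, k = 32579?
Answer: 32029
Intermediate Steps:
b = -5 (b = (-1 + 0) - 4 = -1 - 4 = -5)
q = -5
X = -550 (X = -5*110 = -550)
X + k = -550 + 32579 = 32029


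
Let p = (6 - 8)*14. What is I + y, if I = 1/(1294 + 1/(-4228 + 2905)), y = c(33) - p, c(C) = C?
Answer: 104430944/1711961 ≈ 61.001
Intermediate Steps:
p = -28 (p = -2*14 = -28)
y = 61 (y = 33 - 1*(-28) = 33 + 28 = 61)
I = 1323/1711961 (I = 1/(1294 + 1/(-1323)) = 1/(1294 - 1/1323) = 1/(1711961/1323) = 1323/1711961 ≈ 0.00077280)
I + y = 1323/1711961 + 61 = 104430944/1711961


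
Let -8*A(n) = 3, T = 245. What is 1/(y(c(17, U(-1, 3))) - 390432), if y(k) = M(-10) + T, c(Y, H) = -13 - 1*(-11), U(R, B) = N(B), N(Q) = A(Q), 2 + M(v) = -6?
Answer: -1/390195 ≈ -2.5628e-6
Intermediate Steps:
A(n) = -3/8 (A(n) = -1/8*3 = -3/8)
M(v) = -8 (M(v) = -2 - 6 = -8)
N(Q) = -3/8
U(R, B) = -3/8
c(Y, H) = -2 (c(Y, H) = -13 + 11 = -2)
y(k) = 237 (y(k) = -8 + 245 = 237)
1/(y(c(17, U(-1, 3))) - 390432) = 1/(237 - 390432) = 1/(-390195) = -1/390195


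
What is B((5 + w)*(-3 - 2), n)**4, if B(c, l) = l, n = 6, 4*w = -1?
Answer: 1296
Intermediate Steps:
w = -1/4 (w = (1/4)*(-1) = -1/4 ≈ -0.25000)
B((5 + w)*(-3 - 2), n)**4 = 6**4 = 1296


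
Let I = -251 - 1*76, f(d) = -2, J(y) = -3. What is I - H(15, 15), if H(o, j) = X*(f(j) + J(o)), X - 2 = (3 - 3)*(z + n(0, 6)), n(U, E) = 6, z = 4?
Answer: -317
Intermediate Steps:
X = 2 (X = 2 + (3 - 3)*(4 + 6) = 2 + 0*10 = 2 + 0 = 2)
H(o, j) = -10 (H(o, j) = 2*(-2 - 3) = 2*(-5) = -10)
I = -327 (I = -251 - 76 = -327)
I - H(15, 15) = -327 - 1*(-10) = -327 + 10 = -317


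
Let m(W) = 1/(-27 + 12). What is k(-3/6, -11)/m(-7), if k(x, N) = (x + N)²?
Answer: -7935/4 ≈ -1983.8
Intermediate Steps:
m(W) = -1/15 (m(W) = 1/(-15) = -1/15)
k(x, N) = (N + x)²
k(-3/6, -11)/m(-7) = (-11 - 3/6)²/(-1/15) = (-11 - 3*⅙)²*(-15) = (-11 - ½)²*(-15) = (-23/2)²*(-15) = (529/4)*(-15) = -7935/4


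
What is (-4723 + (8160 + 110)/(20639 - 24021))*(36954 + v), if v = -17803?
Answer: -153030431928/1691 ≈ -9.0497e+7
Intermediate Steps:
(-4723 + (8160 + 110)/(20639 - 24021))*(36954 + v) = (-4723 + (8160 + 110)/(20639 - 24021))*(36954 - 17803) = (-4723 + 8270/(-3382))*19151 = (-4723 + 8270*(-1/3382))*19151 = (-4723 - 4135/1691)*19151 = -7990728/1691*19151 = -153030431928/1691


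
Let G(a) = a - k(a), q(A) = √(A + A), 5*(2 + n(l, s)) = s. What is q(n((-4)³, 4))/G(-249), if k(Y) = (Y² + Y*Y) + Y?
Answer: -I*√15/310005 ≈ -1.2493e-5*I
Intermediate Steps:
k(Y) = Y + 2*Y² (k(Y) = (Y² + Y²) + Y = 2*Y² + Y = Y + 2*Y²)
n(l, s) = -2 + s/5
q(A) = √2*√A (q(A) = √(2*A) = √2*√A)
G(a) = a - a*(1 + 2*a)
q(n((-4)³, 4))/G(-249) = (√2*√(-2 + (⅕)*4))/((-2*(-249)²)) = (√2*√(-2 + ⅘))/((-2*62001)) = (√2*√(-6/5))/(-124002) = (√2*(I*√30/5))*(-1/124002) = (2*I*√15/5)*(-1/124002) = -I*√15/310005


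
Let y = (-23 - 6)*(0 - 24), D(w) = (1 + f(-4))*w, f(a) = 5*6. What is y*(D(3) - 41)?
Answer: 36192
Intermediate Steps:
f(a) = 30
D(w) = 31*w (D(w) = (1 + 30)*w = 31*w)
y = 696 (y = -29*(-24) = 696)
y*(D(3) - 41) = 696*(31*3 - 41) = 696*(93 - 41) = 696*52 = 36192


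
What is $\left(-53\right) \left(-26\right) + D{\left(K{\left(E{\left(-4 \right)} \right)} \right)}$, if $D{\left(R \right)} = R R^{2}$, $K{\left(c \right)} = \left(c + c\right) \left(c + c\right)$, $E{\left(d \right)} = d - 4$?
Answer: $16778594$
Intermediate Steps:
$E{\left(d \right)} = -4 + d$
$K{\left(c \right)} = 4 c^{2}$ ($K{\left(c \right)} = 2 c 2 c = 4 c^{2}$)
$D{\left(R \right)} = R^{3}$
$\left(-53\right) \left(-26\right) + D{\left(K{\left(E{\left(-4 \right)} \right)} \right)} = \left(-53\right) \left(-26\right) + \left(4 \left(-4 - 4\right)^{2}\right)^{3} = 1378 + \left(4 \left(-8\right)^{2}\right)^{3} = 1378 + \left(4 \cdot 64\right)^{3} = 1378 + 256^{3} = 1378 + 16777216 = 16778594$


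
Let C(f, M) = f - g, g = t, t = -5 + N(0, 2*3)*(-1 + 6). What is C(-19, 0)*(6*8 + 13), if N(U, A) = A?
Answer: -2684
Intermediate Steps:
t = 25 (t = -5 + (2*3)*(-1 + 6) = -5 + 6*5 = -5 + 30 = 25)
g = 25
C(f, M) = -25 + f (C(f, M) = f - 1*25 = f - 25 = -25 + f)
C(-19, 0)*(6*8 + 13) = (-25 - 19)*(6*8 + 13) = -44*(48 + 13) = -44*61 = -2684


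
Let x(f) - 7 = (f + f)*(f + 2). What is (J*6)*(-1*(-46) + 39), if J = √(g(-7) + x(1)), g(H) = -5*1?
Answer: 1020*√2 ≈ 1442.5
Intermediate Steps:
x(f) = 7 + 2*f*(2 + f) (x(f) = 7 + (f + f)*(f + 2) = 7 + (2*f)*(2 + f) = 7 + 2*f*(2 + f))
g(H) = -5
J = 2*√2 (J = √(-5 + (7 + 2*1² + 4*1)) = √(-5 + (7 + 2*1 + 4)) = √(-5 + (7 + 2 + 4)) = √(-5 + 13) = √8 = 2*√2 ≈ 2.8284)
(J*6)*(-1*(-46) + 39) = ((2*√2)*6)*(-1*(-46) + 39) = (12*√2)*(46 + 39) = (12*√2)*85 = 1020*√2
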